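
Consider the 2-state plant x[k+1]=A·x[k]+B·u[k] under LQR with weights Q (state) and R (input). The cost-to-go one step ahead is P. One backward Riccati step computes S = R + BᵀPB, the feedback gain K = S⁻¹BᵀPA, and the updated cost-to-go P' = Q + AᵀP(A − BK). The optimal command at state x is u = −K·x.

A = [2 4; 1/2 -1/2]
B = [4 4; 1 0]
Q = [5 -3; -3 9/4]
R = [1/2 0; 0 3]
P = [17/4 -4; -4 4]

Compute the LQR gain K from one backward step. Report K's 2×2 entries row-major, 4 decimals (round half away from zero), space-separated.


BᵀP = [13.0000 -12.0000; 17.0000 -16.0000]
S = R + BᵀPB = [1/2 0; 0 3] + [40.0000 52.0000; 52.0000 68.0000] = [40.5000 52.0000; 52.0000 71.0000]
BᵀPA = [20.0000 58.0000; 26.0000 76.0000]
K = S⁻¹·BᵀPA = [0.3965 0.9679; 0.0758 0.3615]
A−BK = [0.1108 -1.3178; 0.1035 -1.4679]
AᵀP(A−BK) = [0.0991 0.2420; 0.2420 1.3848]
P' = Q + AᵀP(A−BK) = [5.0991 -2.7580; -2.7580 3.6348]
tr(P') = 8.7340

0.3965 0.9679 0.0758 0.3615


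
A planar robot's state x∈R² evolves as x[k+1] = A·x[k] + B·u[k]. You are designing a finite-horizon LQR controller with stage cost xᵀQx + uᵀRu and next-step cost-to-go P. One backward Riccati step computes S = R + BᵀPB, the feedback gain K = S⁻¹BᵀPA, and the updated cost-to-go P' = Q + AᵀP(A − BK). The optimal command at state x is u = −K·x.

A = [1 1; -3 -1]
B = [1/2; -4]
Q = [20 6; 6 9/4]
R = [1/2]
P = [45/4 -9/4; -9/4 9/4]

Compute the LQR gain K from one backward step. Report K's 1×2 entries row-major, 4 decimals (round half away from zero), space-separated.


0.9314 0.5123

BᵀP = [14.6250 -10.1250]
S = R + BᵀPB = [1/2] + [47.8125] = [48.3125]
BᵀPA = [45.0000 24.7500]
K = S⁻¹·BᵀPA = [0.9314 0.5123]
A−BK = [0.5343 0.7439; 0.7257 1.0492]
AᵀP(A−BK) = [3.0854 3.9470; 3.9470 5.3208]
P' = Q + AᵀP(A−BK) = [23.0854 9.9470; 9.9470 7.5708]
tr(P') = 30.6562


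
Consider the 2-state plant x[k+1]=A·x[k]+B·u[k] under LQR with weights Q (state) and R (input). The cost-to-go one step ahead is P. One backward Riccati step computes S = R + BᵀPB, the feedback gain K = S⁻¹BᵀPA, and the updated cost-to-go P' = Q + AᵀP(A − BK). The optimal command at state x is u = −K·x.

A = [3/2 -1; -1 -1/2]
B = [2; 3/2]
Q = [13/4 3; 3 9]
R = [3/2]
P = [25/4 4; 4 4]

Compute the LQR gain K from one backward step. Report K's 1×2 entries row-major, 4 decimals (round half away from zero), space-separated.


0.2311 -0.4286

BᵀP = [18.5000 14.0000]
S = R + BᵀPB = [3/2] + [58.0000] = [59.5000]
BᵀPA = [13.7500 -25.5000]
K = S⁻¹·BᵀPA = [0.2311 -0.4286]
A−BK = [1.0378 -0.1429; -1.3466 0.1429]
AᵀP(A−BK) = [2.8850 -0.4821; -0.4821 0.3214]
P' = Q + AᵀP(A−BK) = [6.1350 2.5179; 2.5179 9.3214]
tr(P') = 15.4564


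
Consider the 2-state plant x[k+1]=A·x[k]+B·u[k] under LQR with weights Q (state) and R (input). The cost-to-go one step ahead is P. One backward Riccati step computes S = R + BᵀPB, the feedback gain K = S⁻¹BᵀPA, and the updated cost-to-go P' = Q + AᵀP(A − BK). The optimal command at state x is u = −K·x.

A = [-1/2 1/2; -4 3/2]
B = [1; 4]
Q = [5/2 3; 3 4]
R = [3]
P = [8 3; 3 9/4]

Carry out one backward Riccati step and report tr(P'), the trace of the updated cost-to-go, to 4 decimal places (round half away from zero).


9.6400

BᵀP = [20.0000 12.0000]
S = R + BᵀPB = [3] + [68.0000] = [71.0000]
BᵀPA = [-58.0000 28.0000]
K = S⁻¹·BᵀPA = [-0.8169 0.3944]
A−BK = [0.3169 0.1056; -0.7324 -0.0775]
AᵀP(A−BK) = [2.6197 -0.8768; -0.8768 0.5202]
P' = Q + AᵀP(A−BK) = [5.1197 2.1232; 2.1232 4.5202]
tr(P') = 9.6400


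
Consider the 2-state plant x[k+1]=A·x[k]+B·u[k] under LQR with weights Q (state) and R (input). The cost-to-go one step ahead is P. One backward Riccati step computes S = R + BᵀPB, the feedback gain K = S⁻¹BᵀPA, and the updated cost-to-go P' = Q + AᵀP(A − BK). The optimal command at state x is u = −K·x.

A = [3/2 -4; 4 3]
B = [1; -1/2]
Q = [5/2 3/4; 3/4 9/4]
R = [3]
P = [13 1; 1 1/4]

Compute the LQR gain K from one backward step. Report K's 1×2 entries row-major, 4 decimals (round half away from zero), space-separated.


BᵀP = [12.5000 0.8750]
S = R + BᵀPB = [3] + [12.0625] = [15.0625]
BᵀPA = [22.2500 -47.3750]
K = S⁻¹·BᵀPA = [1.4772 -3.1452]
A−BK = [0.0228 -0.8548; 4.7386 1.4274]
AᵀP(A−BK) = [12.3828 -16.5187; -16.5187 37.2448]
P' = Q + AᵀP(A−BK) = [14.8828 -15.7687; -15.7687 39.4948]
tr(P') = 54.3776

1.4772 -3.1452


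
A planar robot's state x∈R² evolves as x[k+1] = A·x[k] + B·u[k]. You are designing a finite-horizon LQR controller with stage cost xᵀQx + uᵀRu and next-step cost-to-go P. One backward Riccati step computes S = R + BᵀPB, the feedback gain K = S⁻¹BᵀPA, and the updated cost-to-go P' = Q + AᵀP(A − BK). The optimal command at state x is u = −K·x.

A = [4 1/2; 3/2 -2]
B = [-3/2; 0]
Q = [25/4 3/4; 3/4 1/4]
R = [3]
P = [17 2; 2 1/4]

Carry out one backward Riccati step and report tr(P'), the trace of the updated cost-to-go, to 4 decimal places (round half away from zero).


BᵀP = [-25.5000 -3.0000]
S = R + BᵀPB = [3] + [38.2500] = [41.2500]
BᵀPA = [-106.5000 -6.7500]
K = S⁻¹·BᵀPA = [-2.5818 -0.1636]
A−BK = [0.1273 0.2545; 1.5000 -2.0000]
AᵀP(A−BK) = [21.5989 1.3227; 1.3227 0.1455]
P' = Q + AᵀP(A−BK) = [27.8489 2.0727; 2.0727 0.3955]
tr(P') = 28.2443

28.2443


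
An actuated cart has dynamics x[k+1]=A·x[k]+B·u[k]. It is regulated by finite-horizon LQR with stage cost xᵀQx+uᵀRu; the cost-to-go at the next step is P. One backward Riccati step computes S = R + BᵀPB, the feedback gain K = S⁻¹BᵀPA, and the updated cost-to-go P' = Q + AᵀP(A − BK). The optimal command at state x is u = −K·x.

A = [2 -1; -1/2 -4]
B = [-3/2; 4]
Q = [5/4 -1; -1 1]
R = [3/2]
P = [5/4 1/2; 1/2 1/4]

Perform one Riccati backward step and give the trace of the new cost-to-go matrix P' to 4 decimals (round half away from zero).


BᵀP = [0.1250 0.2500]
S = R + BᵀPB = [3/2] + [0.8125] = [2.3125]
BᵀPA = [0.1250 -1.1250]
K = S⁻¹·BᵀPA = [0.0541 -0.4865]
A−BK = [2.0811 -1.7297; -0.7162 -2.0541]
AᵀP(A−BK) = [4.0557 -5.6892; -5.6892 8.7027]
P' = Q + AᵀP(A−BK) = [5.3057 -6.6892; -6.6892 9.7027]
tr(P') = 15.0084

15.0084


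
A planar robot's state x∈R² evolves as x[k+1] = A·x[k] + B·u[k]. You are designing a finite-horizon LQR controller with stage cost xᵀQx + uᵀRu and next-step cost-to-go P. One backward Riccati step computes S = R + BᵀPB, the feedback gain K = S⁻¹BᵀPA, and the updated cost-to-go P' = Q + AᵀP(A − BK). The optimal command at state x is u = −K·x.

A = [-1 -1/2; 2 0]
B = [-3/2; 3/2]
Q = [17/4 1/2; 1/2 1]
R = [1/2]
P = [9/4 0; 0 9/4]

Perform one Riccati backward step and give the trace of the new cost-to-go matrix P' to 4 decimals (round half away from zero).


7.1460

BᵀP = [-3.3750 3.3750]
S = R + BᵀPB = [1/2] + [10.1250] = [10.6250]
BᵀPA = [10.1250 1.6875]
K = S⁻¹·BᵀPA = [0.9529 0.1588]
A−BK = [0.4294 -0.2618; 0.5706 -0.2382]
AᵀP(A−BK) = [1.6015 -0.4831; -0.4831 0.2945]
P' = Q + AᵀP(A−BK) = [5.8515 0.0169; 0.0169 1.2945]
tr(P') = 7.1460


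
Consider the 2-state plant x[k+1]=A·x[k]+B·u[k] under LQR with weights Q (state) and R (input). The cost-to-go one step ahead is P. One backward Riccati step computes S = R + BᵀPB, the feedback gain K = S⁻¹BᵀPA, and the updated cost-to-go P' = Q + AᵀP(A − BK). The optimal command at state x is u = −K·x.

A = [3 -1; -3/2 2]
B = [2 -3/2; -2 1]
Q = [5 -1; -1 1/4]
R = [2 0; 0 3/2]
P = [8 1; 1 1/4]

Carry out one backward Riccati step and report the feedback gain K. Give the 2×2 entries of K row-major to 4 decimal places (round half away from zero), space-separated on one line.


0.8177 -0.2569 -0.9063 0.2083

BᵀP = [14.0000 1.5000; -11.0000 -1.2500]
S = R + BᵀPB = [2 0; 0 3/2] + [25.0000 -19.5000; -19.5000 15.2500] = [27.0000 -19.5000; -19.5000 16.7500]
BᵀPA = [39.7500 -11.0000; -31.1250 8.5000]
K = S⁻¹·BᵀPA = [0.8177 -0.2569; -0.9063 0.2083]
A−BK = [0.0052 -0.1736; 1.0417 1.2778]
AᵀP(A−BK) = [2.8516 -0.5521; -0.5521 0.4028]
P' = Q + AᵀP(A−BK) = [7.8516 -1.5521; -1.5521 0.6528]
tr(P') = 8.5043


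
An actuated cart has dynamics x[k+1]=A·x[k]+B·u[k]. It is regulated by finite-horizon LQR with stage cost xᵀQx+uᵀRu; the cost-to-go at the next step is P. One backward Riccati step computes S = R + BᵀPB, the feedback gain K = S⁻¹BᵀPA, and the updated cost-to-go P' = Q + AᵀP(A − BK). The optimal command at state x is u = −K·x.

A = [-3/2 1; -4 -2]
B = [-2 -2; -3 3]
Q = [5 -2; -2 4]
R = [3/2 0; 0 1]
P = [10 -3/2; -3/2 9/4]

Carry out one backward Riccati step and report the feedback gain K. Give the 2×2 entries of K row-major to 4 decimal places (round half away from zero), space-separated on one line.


BᵀP = [-15.5000 -3.7500; -24.5000 9.7500]
S = R + BᵀPB = [3/2 0; 0 1] + [42.2500 19.7500; 19.7500 78.2500] = [43.7500 19.7500; 19.7500 79.2500]
BᵀPA = [38.2500 -8.0000; -2.2500 -44.0000]
K = S⁻¹·BᵀPA = [0.9996 0.0764; -0.2775 -0.5742]
A−BK = [-0.0559 0.0043; -0.1689 -0.0482]
AᵀP(A−BK) = [1.6427 0.2868; 0.2868 0.3445]
P' = Q + AᵀP(A−BK) = [6.6427 -1.7132; -1.7132 4.3445]
tr(P') = 10.9873

0.9996 0.0764 -0.2775 -0.5742


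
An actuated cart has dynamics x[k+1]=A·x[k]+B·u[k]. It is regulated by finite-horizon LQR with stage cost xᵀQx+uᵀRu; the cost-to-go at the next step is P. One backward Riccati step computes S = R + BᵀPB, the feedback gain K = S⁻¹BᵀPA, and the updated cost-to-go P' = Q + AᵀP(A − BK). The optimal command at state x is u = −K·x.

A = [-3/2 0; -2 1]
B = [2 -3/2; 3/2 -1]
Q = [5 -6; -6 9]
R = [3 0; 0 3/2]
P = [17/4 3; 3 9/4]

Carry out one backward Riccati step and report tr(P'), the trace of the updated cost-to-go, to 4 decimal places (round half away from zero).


15.4812

BᵀP = [13.0000 9.3750; -9.3750 -6.7500]
S = R + BᵀPB = [3 0; 0 3/2] + [40.0625 -28.8750; -28.8750 20.8125] = [43.0625 -28.8750; -28.8750 22.3125]
BᵀPA = [-38.2500 9.3750; 27.5625 -6.7500]
K = S⁻¹·BᵀPA = [-0.4532 0.1123; 0.6488 -0.1572]
A−BK = [0.3796 -0.4604; -0.6714 0.6744]
AᵀP(A−BK) = [1.3451 -0.3719; -0.3719 0.1361]
P' = Q + AᵀP(A−BK) = [6.3451 -6.3719; -6.3719 9.1361]
tr(P') = 15.4812


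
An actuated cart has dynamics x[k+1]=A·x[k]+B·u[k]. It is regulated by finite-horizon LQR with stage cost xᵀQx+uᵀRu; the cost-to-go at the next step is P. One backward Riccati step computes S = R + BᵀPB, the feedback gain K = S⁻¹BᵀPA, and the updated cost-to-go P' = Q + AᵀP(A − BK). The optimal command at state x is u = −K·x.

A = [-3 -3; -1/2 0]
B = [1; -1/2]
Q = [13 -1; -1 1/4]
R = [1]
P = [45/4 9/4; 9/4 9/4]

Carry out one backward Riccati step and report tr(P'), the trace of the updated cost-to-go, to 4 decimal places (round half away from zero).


45.0962

BᵀP = [10.1250 1.1250]
S = R + BᵀPB = [1] + [9.5625] = [10.5625]
BᵀPA = [-30.9375 -30.3750]
K = S⁻¹·BᵀPA = [-2.9290 -2.8757]
A−BK = [-0.0710 -0.1243; -1.9645 -1.4379]
AᵀP(A−BK) = [17.9467 15.6568; 15.6568 13.8994]
P' = Q + AᵀP(A−BK) = [30.9467 14.6568; 14.6568 14.1494]
tr(P') = 45.0962


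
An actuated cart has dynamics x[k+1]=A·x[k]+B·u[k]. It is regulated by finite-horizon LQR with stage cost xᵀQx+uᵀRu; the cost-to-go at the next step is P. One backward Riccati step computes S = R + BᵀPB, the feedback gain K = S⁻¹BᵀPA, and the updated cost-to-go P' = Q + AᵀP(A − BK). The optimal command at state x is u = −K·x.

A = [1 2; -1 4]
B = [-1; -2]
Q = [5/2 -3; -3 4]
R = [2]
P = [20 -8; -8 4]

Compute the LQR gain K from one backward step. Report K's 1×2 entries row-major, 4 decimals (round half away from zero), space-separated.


-0.6667 -1.3333

BᵀP = [-4.0000 0.0000]
S = R + BᵀPB = [2] + [4.0000] = [6.0000]
BᵀPA = [-4.0000 -8.0000]
K = S⁻¹·BᵀPA = [-0.6667 -1.3333]
A−BK = [0.3333 0.6667; -2.3333 1.3333]
AᵀP(A−BK) = [37.3333 2.6667; 2.6667 5.3333]
P' = Q + AᵀP(A−BK) = [39.8333 -0.3333; -0.3333 9.3333]
tr(P') = 49.1667


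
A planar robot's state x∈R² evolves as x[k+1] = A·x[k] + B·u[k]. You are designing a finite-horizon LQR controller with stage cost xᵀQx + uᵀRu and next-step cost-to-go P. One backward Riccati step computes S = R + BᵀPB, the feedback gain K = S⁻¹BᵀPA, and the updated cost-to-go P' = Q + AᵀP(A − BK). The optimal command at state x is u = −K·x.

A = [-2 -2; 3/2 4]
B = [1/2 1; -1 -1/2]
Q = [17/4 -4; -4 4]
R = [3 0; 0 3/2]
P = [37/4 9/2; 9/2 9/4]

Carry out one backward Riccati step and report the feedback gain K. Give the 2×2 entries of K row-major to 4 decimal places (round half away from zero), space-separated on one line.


BᵀP = [0.1250 0.0000; 7.0000 3.3750]
S = R + BᵀPB = [3 0; 0 3/2] + [0.0625 0.1250; 0.1250 5.3125] = [3.0625 0.1250; 0.1250 6.8125]
BᵀPA = [-0.2500 -0.2500; -8.9375 -0.5000]
K = S⁻¹·BᵀPA = [-0.0281 -0.0787; -1.3114 -0.0720]
A−BK = [-0.6745 -1.8887; 0.8162 3.8853]
AᵀP(A−BK) = [3.3347 0.3373; 0.3373 0.9444]
P' = Q + AᵀP(A−BK) = [7.5847 -3.6627; -3.6627 4.9444]
tr(P') = 12.5291

-0.0281 -0.0787 -1.3114 -0.0720


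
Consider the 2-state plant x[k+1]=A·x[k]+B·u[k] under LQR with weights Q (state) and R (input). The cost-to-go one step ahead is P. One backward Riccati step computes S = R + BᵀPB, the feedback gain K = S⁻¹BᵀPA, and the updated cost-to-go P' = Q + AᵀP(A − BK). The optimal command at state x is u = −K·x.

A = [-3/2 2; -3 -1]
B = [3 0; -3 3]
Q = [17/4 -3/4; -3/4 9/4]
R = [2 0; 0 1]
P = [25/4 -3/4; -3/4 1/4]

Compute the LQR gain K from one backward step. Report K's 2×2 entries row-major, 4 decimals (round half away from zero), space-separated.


BᵀP = [21.0000 -3.0000; -2.2500 0.7500]
S = R + BᵀPB = [2 0; 0 1] + [72.0000 -9.0000; -9.0000 2.2500] = [74.0000 -9.0000; -9.0000 3.2500]
BᵀPA = [-22.5000 45.0000; 1.1250 -5.2500]
K = S⁻¹·BᵀPA = [-0.3950 0.6207; -0.7476 0.1034]
A−BK = [-0.3150 0.1379; -1.9420 0.5517]
AᵀP(A−BK) = [1.5165 -0.7759; -0.7759 0.8621]
P' = Q + AᵀP(A−BK) = [5.7665 -1.5259; -1.5259 3.1121]
tr(P') = 8.8785

-0.3950 0.6207 -0.7476 0.1034


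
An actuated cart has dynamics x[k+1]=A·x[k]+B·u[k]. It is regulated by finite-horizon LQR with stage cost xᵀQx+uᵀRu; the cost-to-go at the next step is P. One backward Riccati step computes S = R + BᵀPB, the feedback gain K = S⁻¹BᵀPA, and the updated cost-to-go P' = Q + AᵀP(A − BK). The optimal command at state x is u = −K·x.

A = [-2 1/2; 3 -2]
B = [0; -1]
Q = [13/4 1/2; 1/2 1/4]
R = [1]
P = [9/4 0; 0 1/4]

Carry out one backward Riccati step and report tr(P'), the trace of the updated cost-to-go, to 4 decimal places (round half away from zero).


BᵀP = [0.0000 -0.2500]
S = R + BᵀPB = [1] + [0.2500] = [1.2500]
BᵀPA = [-0.7500 0.5000]
K = S⁻¹·BᵀPA = [-0.6000 0.4000]
A−BK = [-2.0000 0.5000; 2.4000 -1.6000]
AᵀP(A−BK) = [10.8000 -3.4500; -3.4500 1.3625]
P' = Q + AᵀP(A−BK) = [14.0500 -2.9500; -2.9500 1.6125]
tr(P') = 15.6625

15.6625


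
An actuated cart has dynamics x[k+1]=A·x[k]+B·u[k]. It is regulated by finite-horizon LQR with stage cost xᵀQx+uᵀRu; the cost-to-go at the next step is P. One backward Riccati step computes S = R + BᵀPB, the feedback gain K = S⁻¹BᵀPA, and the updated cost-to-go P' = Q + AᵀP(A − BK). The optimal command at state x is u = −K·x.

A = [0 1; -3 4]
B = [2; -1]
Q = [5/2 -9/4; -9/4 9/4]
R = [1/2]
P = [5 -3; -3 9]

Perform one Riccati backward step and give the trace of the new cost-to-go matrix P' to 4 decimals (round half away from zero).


BᵀP = [13.0000 -15.0000]
S = R + BᵀPB = [1/2] + [41.0000] = [41.5000]
BᵀPA = [45.0000 -47.0000]
K = S⁻¹·BᵀPA = [1.0843 -1.1325]
A−BK = [-2.1687 3.2651; -1.9157 2.8675]
AᵀP(A−BK) = [32.2048 -48.0361; -48.0361 71.7711]
P' = Q + AᵀP(A−BK) = [34.7048 -50.2861; -50.2861 74.0211]
tr(P') = 108.7259

108.7259


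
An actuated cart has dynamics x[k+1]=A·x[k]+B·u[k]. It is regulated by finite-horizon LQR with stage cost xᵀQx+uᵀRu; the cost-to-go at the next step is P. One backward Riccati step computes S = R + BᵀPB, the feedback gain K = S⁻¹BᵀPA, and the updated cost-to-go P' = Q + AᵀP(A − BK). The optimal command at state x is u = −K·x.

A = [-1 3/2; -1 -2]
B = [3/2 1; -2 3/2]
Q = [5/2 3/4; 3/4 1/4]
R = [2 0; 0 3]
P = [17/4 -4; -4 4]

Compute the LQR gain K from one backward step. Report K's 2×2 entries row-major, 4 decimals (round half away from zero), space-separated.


-0.0185 0.9515 -0.0877 -0.0756

BᵀP = [14.3750 -14.0000; -1.7500 2.0000]
S = R + BᵀPB = [2 0; 0 3] + [49.5625 -6.6250; -6.6250 1.2500] = [51.5625 -6.6250; -6.6250 4.2500]
BᵀPA = [-0.3750 49.5625; -0.2500 -6.6250]
K = S⁻¹·BᵀPA = [-0.0185 0.9515; -0.0877 -0.0756]
A−BK = [-0.8845 0.1484; -0.9055 0.0164]
AᵀP(A−BK) = [0.2211 -0.0371; -0.0371 1.9030]
P' = Q + AᵀP(A−BK) = [2.7211 0.7129; 0.7129 2.1530]
tr(P') = 4.8741


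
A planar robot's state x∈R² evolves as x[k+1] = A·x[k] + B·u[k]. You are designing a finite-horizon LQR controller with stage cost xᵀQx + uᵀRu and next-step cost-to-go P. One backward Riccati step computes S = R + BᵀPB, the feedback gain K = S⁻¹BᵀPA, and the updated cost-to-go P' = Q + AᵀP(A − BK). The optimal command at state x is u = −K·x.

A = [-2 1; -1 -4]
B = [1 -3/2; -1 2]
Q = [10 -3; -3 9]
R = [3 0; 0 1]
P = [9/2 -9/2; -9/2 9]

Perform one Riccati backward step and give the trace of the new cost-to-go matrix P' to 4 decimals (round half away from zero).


34.0225

BᵀP = [9.0000 -13.5000; -15.7500 24.7500]
S = R + BᵀPB = [3 0; 0 1] + [22.5000 -40.5000; -40.5000 73.1250] = [25.5000 -40.5000; -40.5000 74.1250]
BᵀPA = [-4.5000 63.0000; 6.7500 -114.7500]
K = S⁻¹·BᵀPA = [-0.2408 0.0900; -0.0405 -1.4989]
A−BK = [-1.8200 -1.3383; -1.1598 -0.9122]
AᵀP(A−BK) = [8.1898 6.0225; 6.0225 6.8327]
P' = Q + AᵀP(A−BK) = [18.1898 3.0225; 3.0225 15.8327]
tr(P') = 34.0225


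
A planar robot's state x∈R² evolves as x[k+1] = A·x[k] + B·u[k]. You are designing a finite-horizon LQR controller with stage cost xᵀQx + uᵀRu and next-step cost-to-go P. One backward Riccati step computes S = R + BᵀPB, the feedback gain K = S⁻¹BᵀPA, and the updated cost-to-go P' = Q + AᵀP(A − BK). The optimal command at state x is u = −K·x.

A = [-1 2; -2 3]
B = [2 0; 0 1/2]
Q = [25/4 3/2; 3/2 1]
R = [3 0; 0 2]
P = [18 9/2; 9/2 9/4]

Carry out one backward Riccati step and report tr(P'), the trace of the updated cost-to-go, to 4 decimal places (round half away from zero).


26.6142

BᵀP = [36.0000 9.0000; 2.2500 1.1250]
S = R + BᵀPB = [3 0; 0 2] + [72.0000 4.5000; 4.5000 0.5625] = [75.0000 4.5000; 4.5000 2.5625]
BᵀPA = [-54.0000 99.0000; -4.5000 7.8750]
K = S⁻¹·BᵀPA = [-0.6870 1.2694; -0.5496 0.8441]
A−BK = [0.3740 -0.5387; -1.7252 2.5780]
AᵀP(A−BK) = [5.4275 -8.6565; -8.6565 13.9368]
P' = Q + AᵀP(A−BK) = [11.6775 -7.1565; -7.1565 14.9368]
tr(P') = 26.6142


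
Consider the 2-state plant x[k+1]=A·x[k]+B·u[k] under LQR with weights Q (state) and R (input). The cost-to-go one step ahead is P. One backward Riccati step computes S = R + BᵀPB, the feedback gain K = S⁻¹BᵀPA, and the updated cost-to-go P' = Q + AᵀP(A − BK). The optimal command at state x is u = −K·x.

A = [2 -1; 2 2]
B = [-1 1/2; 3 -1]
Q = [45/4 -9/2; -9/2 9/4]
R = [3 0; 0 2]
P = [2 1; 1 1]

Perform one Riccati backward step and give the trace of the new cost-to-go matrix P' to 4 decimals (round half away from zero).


29.7817

BᵀP = [1.0000 2.0000; 0.0000 -0.5000]
S = R + BᵀPB = [3 0; 0 2] + [5.0000 -1.5000; -1.5000 0.5000] = [8.0000 -1.5000; -1.5000 2.5000]
BᵀPA = [6.0000 3.0000; -1.0000 -1.0000]
K = S⁻¹·BᵀPA = [0.7606 0.3380; 0.0563 -0.1972]
A−BK = [2.7324 -0.5634; -0.2254 0.7887]
AᵀP(A−BK) = [15.4930 -0.2254; -0.2254 0.7887]
P' = Q + AᵀP(A−BK) = [26.7430 -4.7254; -4.7254 3.0387]
tr(P') = 29.7817


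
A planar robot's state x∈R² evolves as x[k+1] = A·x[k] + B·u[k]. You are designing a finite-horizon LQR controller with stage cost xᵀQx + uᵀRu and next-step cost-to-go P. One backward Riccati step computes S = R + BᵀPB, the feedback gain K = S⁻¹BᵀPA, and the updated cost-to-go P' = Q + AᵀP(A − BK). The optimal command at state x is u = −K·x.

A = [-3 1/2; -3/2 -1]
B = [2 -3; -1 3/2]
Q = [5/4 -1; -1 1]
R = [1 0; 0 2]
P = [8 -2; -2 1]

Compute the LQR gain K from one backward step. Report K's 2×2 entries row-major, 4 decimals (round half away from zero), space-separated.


-0.5277 0.1589 0.3957 -0.1191

BᵀP = [18.0000 -5.0000; -27.0000 7.5000]
S = R + BᵀPB = [1 0; 0 2] + [41.0000 -61.5000; -61.5000 92.2500] = [42.0000 -61.5000; -61.5000 94.2500]
BᵀPA = [-46.5000 14.0000; 69.7500 -21.0000]
K = S⁻¹·BᵀPA = [-0.5277 0.1589; 0.3957 -0.1191]
A−BK = [-0.7574 -0.1752; -2.6213 -0.6624]
AᵀP(A−BK) = [4.1106 0.6979; 0.6979 0.2738]
P' = Q + AᵀP(A−BK) = [5.3606 -0.3021; -0.3021 1.2738]
tr(P') = 6.6344


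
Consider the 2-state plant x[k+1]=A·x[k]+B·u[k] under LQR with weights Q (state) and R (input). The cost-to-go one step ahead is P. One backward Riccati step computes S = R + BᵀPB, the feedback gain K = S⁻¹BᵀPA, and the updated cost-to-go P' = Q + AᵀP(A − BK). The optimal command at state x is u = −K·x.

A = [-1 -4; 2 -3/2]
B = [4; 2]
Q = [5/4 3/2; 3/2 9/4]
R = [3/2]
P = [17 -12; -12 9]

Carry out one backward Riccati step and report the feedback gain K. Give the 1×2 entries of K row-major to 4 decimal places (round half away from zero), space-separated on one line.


-0.8851 -1.1149

BᵀP = [44.0000 -30.0000]
S = R + BᵀPB = [3/2] + [116.0000] = [117.5000]
BᵀPA = [-104.0000 -131.0000]
K = S⁻¹·BᵀPA = [-0.8851 -1.1149]
A−BK = [2.5404 0.4596; 3.7702 0.7298]
AᵀP(A−BK) = [8.9489 3.0511; 3.0511 2.1989]
P' = Q + AᵀP(A−BK) = [10.1989 4.5511; 4.5511 4.4489]
tr(P') = 14.6479


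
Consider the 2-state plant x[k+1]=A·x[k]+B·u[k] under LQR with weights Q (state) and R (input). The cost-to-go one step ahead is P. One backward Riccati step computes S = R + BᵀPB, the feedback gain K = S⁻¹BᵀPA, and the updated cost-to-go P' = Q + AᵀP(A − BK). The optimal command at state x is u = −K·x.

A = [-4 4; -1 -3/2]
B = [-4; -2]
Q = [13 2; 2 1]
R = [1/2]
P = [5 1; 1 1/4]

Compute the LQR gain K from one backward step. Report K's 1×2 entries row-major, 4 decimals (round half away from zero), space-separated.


0.9487 -0.8333

BᵀP = [-22.0000 -4.5000]
S = R + BᵀPB = [1/2] + [97.0000] = [97.5000]
BᵀPA = [92.5000 -81.2500]
K = S⁻¹·BᵀPA = [0.9487 -0.8333]
A−BK = [-0.2051 0.6667; 0.8974 -3.1667]
AᵀP(A−BK) = [0.4936 -0.5417; -0.5417 0.8542]
P' = Q + AᵀP(A−BK) = [13.4936 1.4583; 1.4583 1.8542]
tr(P') = 15.3478


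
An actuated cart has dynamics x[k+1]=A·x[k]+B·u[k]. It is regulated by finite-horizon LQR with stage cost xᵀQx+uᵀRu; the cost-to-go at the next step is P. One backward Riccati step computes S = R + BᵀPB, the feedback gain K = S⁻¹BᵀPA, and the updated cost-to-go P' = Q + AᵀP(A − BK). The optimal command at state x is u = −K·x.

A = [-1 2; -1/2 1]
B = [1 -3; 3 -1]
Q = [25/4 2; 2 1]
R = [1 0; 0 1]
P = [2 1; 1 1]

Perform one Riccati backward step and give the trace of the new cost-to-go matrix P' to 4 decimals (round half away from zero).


7.7056

BᵀP = [5.0000 4.0000; -7.0000 -4.0000]
S = R + BᵀPB = [1 0; 0 1] + [17.0000 -19.0000; -19.0000 25.0000] = [18.0000 -19.0000; -19.0000 26.0000]
BᵀPA = [-7.0000 14.0000; 9.0000 -18.0000]
K = S⁻¹·BᵀPA = [-0.1028 0.2056; 0.2710 -0.5421]
A−BK = [-0.0841 0.1682; 0.0794 -0.1589]
AᵀP(A−BK) = [0.0911 -0.1822; -0.1822 0.3645]
P' = Q + AᵀP(A−BK) = [6.3411 1.8178; 1.8178 1.3645]
tr(P') = 7.7056


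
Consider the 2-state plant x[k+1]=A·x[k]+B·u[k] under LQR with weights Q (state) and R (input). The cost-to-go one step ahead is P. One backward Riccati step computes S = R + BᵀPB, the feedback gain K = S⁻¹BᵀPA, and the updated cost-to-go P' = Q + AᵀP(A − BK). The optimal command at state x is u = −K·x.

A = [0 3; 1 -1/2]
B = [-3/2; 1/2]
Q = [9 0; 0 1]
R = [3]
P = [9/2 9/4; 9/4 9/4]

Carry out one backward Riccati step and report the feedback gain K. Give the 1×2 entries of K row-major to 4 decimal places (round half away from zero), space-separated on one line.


-0.2182 -1.5273

BᵀP = [-5.6250 -2.2500]
S = R + BᵀPB = [3] + [7.3125] = [10.3125]
BᵀPA = [-2.2500 -15.7500]
K = S⁻¹·BᵀPA = [-0.2182 -1.5273]
A−BK = [-0.3273 0.7091; 1.1091 0.2636]
AᵀP(A−BK) = [1.7591 2.1886; 2.1886 10.2580]
P' = Q + AᵀP(A−BK) = [10.7591 2.1886; 2.1886 11.2580]
tr(P') = 22.0170


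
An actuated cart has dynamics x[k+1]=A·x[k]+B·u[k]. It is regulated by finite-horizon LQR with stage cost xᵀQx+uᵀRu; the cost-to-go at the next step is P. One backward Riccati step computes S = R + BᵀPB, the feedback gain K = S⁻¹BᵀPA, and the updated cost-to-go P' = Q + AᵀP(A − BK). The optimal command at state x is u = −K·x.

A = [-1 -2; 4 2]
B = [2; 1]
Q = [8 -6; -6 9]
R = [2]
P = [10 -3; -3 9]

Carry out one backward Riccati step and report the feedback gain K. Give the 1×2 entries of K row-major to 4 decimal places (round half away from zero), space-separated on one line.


-0.1282 -0.7179

BᵀP = [17.0000 3.0000]
S = R + BᵀPB = [2] + [37.0000] = [39.0000]
BᵀPA = [-5.0000 -28.0000]
K = S⁻¹·BᵀPA = [-0.1282 -0.7179]
A−BK = [-0.7436 -0.5641; 4.1282 2.7179]
AᵀP(A−BK) = [177.3590 118.4103; 118.4103 79.8974]
P' = Q + AᵀP(A−BK) = [185.3590 112.4103; 112.4103 88.8974]
tr(P') = 274.2564


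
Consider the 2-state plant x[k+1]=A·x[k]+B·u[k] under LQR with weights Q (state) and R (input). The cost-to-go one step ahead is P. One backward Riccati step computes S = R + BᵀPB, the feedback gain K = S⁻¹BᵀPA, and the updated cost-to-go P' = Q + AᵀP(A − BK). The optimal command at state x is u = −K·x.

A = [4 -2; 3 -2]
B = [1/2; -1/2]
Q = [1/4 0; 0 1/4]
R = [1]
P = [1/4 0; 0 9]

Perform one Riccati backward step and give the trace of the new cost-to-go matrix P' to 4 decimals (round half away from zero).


48.3679

BᵀP = [0.1250 -4.5000]
S = R + BᵀPB = [1] + [2.3125] = [3.3125]
BᵀPA = [-13.0000 8.7500]
K = S⁻¹·BᵀPA = [-3.9245 2.6415]
A−BK = [5.9623 -3.3208; 1.0377 -0.6792]
AᵀP(A−BK) = [33.9811 -21.6604; -21.6604 13.8868]
P' = Q + AᵀP(A−BK) = [34.2311 -21.6604; -21.6604 14.1368]
tr(P') = 48.3679


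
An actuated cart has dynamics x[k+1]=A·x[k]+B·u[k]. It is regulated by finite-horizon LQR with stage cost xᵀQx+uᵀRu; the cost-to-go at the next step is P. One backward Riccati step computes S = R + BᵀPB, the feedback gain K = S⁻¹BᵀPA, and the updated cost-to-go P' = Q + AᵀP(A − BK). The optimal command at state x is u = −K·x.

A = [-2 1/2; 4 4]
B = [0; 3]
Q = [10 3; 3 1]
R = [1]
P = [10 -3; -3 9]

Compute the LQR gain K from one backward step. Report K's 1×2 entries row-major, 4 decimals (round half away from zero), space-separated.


BᵀP = [-9.0000 27.0000]
S = R + BᵀPB = [1] + [81.0000] = [82.0000]
BᵀPA = [126.0000 103.5000]
K = S⁻¹·BᵀPA = [1.5366 1.2622]
A−BK = [-2.0000 0.5000; -0.6098 0.2134]
AᵀP(A−BK) = [38.3902 -7.0366; -7.0366 3.8628]
P' = Q + AᵀP(A−BK) = [48.3902 -4.0366; -4.0366 4.8628]
tr(P') = 53.2530

1.5366 1.2622


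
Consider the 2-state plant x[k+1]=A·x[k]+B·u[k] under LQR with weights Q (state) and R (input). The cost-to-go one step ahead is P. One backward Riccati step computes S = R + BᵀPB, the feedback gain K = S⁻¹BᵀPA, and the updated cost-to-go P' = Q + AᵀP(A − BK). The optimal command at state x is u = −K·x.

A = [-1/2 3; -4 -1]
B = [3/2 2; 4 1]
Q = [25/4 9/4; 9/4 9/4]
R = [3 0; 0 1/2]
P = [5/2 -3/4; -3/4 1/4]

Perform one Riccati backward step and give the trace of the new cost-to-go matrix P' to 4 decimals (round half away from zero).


10.9708

BᵀP = [0.7500 -0.1250; 4.2500 -1.2500]
S = R + BᵀPB = [3 0; 0 1/2] + [0.6250 1.3750; 1.3750 7.2500] = [3.6250 1.3750; 1.3750 7.7500]
BᵀPA = [0.1250 2.3750; 2.8750 14.0000]
K = S⁻¹·BᵀPA = [-0.1139 -0.0322; 0.3912 1.8122]
A−BK = [-1.1115 -0.5760; -3.9356 -2.6834]
AᵀP(A−BK) = [0.5146 0.6691; 0.6691 1.9562]
P' = Q + AᵀP(A−BK) = [6.7646 2.9191; 2.9191 4.2062]
tr(P') = 10.9708


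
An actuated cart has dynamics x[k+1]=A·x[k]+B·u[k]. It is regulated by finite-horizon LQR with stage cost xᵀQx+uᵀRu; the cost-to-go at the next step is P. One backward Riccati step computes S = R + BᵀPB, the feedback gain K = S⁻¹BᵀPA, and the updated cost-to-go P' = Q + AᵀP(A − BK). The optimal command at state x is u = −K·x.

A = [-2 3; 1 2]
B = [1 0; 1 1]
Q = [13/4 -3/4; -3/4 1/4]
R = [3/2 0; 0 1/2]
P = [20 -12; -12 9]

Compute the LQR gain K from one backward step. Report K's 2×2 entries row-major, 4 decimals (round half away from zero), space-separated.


BᵀP = [8.0000 -3.0000; -12.0000 9.0000]
S = R + BᵀPB = [3/2 0; 0 1/2] + [5.0000 -3.0000; -3.0000 9.0000] = [6.5000 -3.0000; -3.0000 9.5000]
BᵀPA = [-19.0000 18.0000; 33.0000 -18.0000]
K = S⁻¹·BᵀPA = [-1.5450 2.2180; 2.9858 -1.1943]
A−BK = [-0.4550 0.7820; -0.4408 0.9763]
AᵀP(A−BK) = [9.1137 -8.4455; -8.4455 10.5782]
P' = Q + AᵀP(A−BK) = [12.3637 -9.1955; -9.1955 10.8282]
tr(P') = 23.1919

-1.5450 2.2180 2.9858 -1.1943


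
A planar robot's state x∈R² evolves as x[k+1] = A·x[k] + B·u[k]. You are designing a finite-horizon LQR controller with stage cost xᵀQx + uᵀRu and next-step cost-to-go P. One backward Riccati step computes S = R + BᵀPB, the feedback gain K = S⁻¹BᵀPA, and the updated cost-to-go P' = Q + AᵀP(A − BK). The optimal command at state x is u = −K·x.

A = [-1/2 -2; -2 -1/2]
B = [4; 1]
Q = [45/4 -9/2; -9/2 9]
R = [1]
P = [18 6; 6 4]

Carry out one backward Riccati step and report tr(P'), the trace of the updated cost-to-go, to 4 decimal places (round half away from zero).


BᵀP = [78.0000 28.0000]
S = R + BᵀPB = [1] + [340.0000] = [341.0000]
BᵀPA = [-95.0000 -170.0000]
K = S⁻¹·BᵀPA = [-0.2786 -0.4985]
A−BK = [0.6144 -0.0059; -1.7214 -0.0015]
AᵀP(A−BK) = [6.0337 0.1393; 0.1393 0.2493]
P' = Q + AᵀP(A−BK) = [17.2837 -4.3607; -4.3607 9.2493]
tr(P') = 26.5330

26.5330


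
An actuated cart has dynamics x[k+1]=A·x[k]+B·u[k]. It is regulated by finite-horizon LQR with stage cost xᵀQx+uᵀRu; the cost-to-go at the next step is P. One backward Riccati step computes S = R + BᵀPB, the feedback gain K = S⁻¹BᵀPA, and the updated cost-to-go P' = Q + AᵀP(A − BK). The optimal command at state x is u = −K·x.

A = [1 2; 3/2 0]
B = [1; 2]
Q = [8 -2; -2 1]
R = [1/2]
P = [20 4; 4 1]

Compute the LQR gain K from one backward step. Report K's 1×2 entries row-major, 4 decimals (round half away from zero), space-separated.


0.9136 1.3827

BᵀP = [28.0000 6.0000]
S = R + BᵀPB = [1/2] + [40.0000] = [40.5000]
BᵀPA = [37.0000 56.0000]
K = S⁻¹·BᵀPA = [0.9136 1.3827]
A−BK = [0.0864 0.6173; -0.3272 -2.7654]
AᵀP(A−BK) = [0.4475 0.8395; 0.8395 2.5679]
P' = Q + AᵀP(A−BK) = [8.4475 -1.1605; -1.1605 3.5679]
tr(P') = 12.0154


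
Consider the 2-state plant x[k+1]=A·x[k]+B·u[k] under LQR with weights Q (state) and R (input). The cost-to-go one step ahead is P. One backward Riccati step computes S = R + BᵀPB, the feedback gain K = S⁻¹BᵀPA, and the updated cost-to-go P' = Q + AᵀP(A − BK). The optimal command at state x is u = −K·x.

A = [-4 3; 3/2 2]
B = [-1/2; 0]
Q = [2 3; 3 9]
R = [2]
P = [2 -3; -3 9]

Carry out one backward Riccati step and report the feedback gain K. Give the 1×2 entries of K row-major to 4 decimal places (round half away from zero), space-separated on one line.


BᵀP = [-1.0000 1.5000]
S = R + BᵀPB = [2] + [0.5000] = [2.5000]
BᵀPA = [6.2500 0.0000]
K = S⁻¹·BᵀPA = [2.5000 0.0000]
A−BK = [-2.7500 3.0000; 1.5000 2.0000]
AᵀP(A−BK) = [72.6250 13.5000; 13.5000 18.0000]
P' = Q + AᵀP(A−BK) = [74.6250 16.5000; 16.5000 27.0000]
tr(P') = 101.6250

2.5000 0.0000


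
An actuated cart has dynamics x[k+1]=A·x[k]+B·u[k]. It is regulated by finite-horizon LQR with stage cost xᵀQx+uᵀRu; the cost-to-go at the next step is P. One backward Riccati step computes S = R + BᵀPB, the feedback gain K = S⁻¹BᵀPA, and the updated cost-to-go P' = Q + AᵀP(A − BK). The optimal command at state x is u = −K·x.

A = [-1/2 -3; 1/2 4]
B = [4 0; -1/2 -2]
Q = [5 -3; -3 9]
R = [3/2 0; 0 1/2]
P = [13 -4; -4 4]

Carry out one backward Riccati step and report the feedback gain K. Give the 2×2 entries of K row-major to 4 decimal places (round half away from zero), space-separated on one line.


-0.1253 -0.7558 -0.2114 -1.7450

BᵀP = [54.0000 -18.0000; 8.0000 -8.0000]
S = R + BᵀPB = [3/2 0; 0 1/2] + [225.0000 36.0000; 36.0000 16.0000] = [226.5000 36.0000; 36.0000 16.5000]
BᵀPA = [-36.0000 -234.0000; -8.0000 -56.0000]
K = S⁻¹·BᵀPA = [-0.1253 -0.7558; -0.2114 -1.7450]
A−BK = [0.0014 0.0230; 0.0146 0.1321]
AᵀP(A−BK) = [0.0466 0.3326; 0.3326 2.4316]
P' = Q + AᵀP(A−BK) = [5.0466 -2.6674; -2.6674 11.4316]
tr(P') = 16.4783


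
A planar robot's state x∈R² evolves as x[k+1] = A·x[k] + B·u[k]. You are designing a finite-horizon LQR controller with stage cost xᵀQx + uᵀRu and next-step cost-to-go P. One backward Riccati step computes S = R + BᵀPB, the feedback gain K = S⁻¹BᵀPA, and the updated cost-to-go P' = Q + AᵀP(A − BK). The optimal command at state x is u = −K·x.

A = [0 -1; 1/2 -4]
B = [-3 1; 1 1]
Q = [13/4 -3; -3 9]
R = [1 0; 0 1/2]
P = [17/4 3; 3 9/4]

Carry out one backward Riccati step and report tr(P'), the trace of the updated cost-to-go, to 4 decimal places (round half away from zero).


14.8297

BᵀP = [-9.7500 -6.7500; 7.2500 5.2500]
S = R + BᵀPB = [1 0; 0 1/2] + [22.5000 -16.5000; -16.5000 12.5000] = [23.5000 -16.5000; -16.5000 13.0000]
BᵀPA = [-3.3750 36.7500; 2.6250 -28.2500]
K = S⁻¹·BᵀPA = [-0.0169 0.3496; 0.1805 -1.7293]
A−BK = [-0.2312 1.7782; 0.3365 -2.6203]
AᵀP(A−BK) = [0.0317 -0.2805; -0.2805 2.5479]
P' = Q + AᵀP(A−BK) = [3.2817 -3.2805; -3.2805 11.5479]
tr(P') = 14.8297


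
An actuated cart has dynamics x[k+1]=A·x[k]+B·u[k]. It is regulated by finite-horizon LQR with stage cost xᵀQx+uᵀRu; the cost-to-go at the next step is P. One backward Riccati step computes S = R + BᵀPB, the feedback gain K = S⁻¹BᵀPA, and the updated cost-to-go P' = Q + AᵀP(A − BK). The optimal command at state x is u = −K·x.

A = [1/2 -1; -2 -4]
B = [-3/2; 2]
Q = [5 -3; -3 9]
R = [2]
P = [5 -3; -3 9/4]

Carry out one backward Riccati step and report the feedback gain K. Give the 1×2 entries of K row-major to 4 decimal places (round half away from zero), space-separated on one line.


-0.6149 -0.5590

BᵀP = [-13.5000 9.0000]
S = R + BᵀPB = [2] + [38.2500] = [40.2500]
BᵀPA = [-24.7500 -22.5000]
K = S⁻¹·BᵀPA = [-0.6149 -0.5590]
A−BK = [-0.4224 -1.8385; -0.7702 -2.8820]
AᵀP(A−BK) = [1.0311 1.6646; 1.6646 4.4224]
P' = Q + AᵀP(A−BK) = [6.0311 -1.3354; -1.3354 13.4224]
tr(P') = 19.4534


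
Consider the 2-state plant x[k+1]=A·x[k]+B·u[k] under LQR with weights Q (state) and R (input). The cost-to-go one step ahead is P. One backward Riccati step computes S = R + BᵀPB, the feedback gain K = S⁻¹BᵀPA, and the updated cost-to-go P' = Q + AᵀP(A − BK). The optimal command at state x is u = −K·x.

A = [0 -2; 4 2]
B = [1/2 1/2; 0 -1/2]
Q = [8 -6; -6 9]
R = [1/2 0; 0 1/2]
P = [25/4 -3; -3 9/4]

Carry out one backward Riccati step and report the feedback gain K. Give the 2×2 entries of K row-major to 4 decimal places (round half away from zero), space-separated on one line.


-0.1483 -1.4635 -2.4623 -2.6947

BᵀP = [3.1250 -1.5000; 4.6250 -2.6250]
S = R + BᵀPB = [1/2 0; 0 1/2] + [1.5625 2.3125; 2.3125 3.6250] = [2.0625 2.3125; 2.3125 4.1250]
BᵀPA = [-6.0000 -9.2500; -10.5000 -14.5000]
K = S⁻¹·BᵀPA = [-0.1483 -1.4635; -2.4623 -2.6947]
A−BK = [1.3053 0.0791; 2.7689 0.6527]
AᵀP(A−BK) = [9.2559 4.9246; 4.9246 5.3894]
P' = Q + AᵀP(A−BK) = [17.2559 -1.0754; -1.0754 14.3894]
tr(P') = 31.6452


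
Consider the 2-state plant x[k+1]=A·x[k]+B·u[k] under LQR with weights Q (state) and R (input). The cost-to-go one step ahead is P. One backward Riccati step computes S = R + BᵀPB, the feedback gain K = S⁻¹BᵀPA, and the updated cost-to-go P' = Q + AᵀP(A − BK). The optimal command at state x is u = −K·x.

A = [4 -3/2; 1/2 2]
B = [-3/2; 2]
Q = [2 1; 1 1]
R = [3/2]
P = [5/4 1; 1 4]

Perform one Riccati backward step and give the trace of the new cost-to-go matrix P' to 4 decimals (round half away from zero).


BᵀP = [0.1250 6.5000]
S = R + BᵀPB = [3/2] + [12.8125] = [14.3125]
BᵀPA = [3.7500 12.8125]
K = S⁻¹·BᵀPA = [0.2620 0.8952]
A−BK = [4.3930 -0.1572; -0.0240 0.2096]
AᵀP(A−BK) = [24.0175 0.3930; 0.3930 1.3428]
P' = Q + AᵀP(A−BK) = [26.0175 1.3930; 1.3930 2.3428]
tr(P') = 28.3603

28.3603


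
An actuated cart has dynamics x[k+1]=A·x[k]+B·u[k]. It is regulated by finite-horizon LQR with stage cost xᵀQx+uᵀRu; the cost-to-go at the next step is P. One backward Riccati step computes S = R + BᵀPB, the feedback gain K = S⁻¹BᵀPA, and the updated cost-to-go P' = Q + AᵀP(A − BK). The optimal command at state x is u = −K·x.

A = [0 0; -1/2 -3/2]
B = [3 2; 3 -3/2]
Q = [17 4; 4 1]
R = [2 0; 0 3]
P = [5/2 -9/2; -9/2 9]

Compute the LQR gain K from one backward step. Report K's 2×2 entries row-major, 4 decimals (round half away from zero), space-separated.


-0.1006 -0.3018 0.1329 0.3986

BᵀP = [-6.0000 13.5000; 11.7500 -22.5000]
S = R + BᵀPB = [2 0; 0 3] + [22.5000 -32.2500; -32.2500 57.2500] = [24.5000 -32.2500; -32.2500 60.2500]
BᵀPA = [-6.7500 -20.2500; 11.2500 33.7500]
K = S⁻¹·BᵀPA = [-0.1006 -0.3018; 0.1329 0.3986]
A−BK = [0.0361 0.1084; 0.0011 0.0034]
AᵀP(A−BK) = [0.0761 0.2283; 0.2283 0.6850]
P' = Q + AᵀP(A−BK) = [17.0761 4.2283; 4.2283 1.6850]
tr(P') = 18.7611


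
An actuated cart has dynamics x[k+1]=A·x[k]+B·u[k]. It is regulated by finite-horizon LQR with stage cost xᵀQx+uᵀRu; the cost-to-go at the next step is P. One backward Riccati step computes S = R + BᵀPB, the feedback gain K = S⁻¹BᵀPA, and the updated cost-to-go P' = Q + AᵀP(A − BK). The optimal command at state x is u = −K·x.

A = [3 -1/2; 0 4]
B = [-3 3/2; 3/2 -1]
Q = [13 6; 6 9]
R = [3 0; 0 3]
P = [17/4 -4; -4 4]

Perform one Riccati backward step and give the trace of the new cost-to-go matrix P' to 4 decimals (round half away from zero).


BᵀP = [-18.7500 18.0000; 10.3750 -10.0000]
S = R + BᵀPB = [3 0; 0 3] + [83.2500 -46.1250; -46.1250 25.5625] = [86.2500 -46.1250; -46.1250 28.5625]
BᵀPA = [-56.2500 81.3750; 31.1250 -45.1875]
K = S⁻¹·BᵀPA = [-0.5089 0.7143; 0.2679 -0.4286]
A−BK = [1.0714 2.2857; 1.0313 2.5000]
AᵀP(A−BK) = [1.2857 -0.8571; -0.8571 3.5714]
P' = Q + AᵀP(A−BK) = [14.2857 5.1429; 5.1429 12.5714]
tr(P') = 26.8571

26.8571


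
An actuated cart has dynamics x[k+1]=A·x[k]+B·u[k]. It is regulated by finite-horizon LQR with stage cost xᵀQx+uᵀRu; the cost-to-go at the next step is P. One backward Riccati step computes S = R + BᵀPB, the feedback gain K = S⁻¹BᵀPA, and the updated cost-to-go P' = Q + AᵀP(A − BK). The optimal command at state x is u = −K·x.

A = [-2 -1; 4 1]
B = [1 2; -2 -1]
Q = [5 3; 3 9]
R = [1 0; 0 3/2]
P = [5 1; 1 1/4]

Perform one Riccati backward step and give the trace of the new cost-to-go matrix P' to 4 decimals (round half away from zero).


BᵀP = [3.0000 0.5000; 9.0000 1.7500]
S = R + BᵀPB = [1 0; 0 3/2] + [2.0000 5.5000; 5.5000 16.2500] = [3.0000 5.5000; 5.5000 17.7500]
BᵀPA = [-4.0000 -2.5000; -11.0000 -7.2500]
K = S⁻¹·BᵀPA = [-0.4565 -0.1957; -0.4783 -0.3478]
A−BK = [-0.5870 -0.1087; 2.6087 0.2609]
AᵀP(A−BK) = [0.9130 0.3913; 0.3913 0.2391]
P' = Q + AᵀP(A−BK) = [5.9130 3.3913; 3.3913 9.2391]
tr(P') = 15.1522

15.1522


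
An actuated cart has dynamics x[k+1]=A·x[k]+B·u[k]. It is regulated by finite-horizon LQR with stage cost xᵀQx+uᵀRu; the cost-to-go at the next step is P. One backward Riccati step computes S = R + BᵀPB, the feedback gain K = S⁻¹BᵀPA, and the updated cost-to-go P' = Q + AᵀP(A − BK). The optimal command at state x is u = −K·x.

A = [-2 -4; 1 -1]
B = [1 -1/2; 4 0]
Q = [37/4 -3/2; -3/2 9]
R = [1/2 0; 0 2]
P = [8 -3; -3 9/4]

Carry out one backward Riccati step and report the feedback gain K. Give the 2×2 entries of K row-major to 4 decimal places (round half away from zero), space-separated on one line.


0.4744 0.1410 2.1378 3.5545

BᵀP = [-4.0000 6.0000; -4.0000 1.5000]
S = R + BᵀPB = [1/2 0; 0 2] + [20.0000 2.0000; 2.0000 2.0000] = [20.5000 2.0000; 2.0000 4.0000]
BᵀPA = [14.0000 10.0000; 9.5000 14.5000]
K = S⁻¹·BᵀPA = [0.4744 0.1410; 2.1378 3.5545]
A−BK = [-1.4054 -2.3638; -0.8974 -1.5641]
AᵀP(A−BK) = [19.2997 32.0080; 32.0080 53.2997]
P' = Q + AᵀP(A−BK) = [28.5497 30.5080; 30.5080 62.2997]
tr(P') = 90.8494
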